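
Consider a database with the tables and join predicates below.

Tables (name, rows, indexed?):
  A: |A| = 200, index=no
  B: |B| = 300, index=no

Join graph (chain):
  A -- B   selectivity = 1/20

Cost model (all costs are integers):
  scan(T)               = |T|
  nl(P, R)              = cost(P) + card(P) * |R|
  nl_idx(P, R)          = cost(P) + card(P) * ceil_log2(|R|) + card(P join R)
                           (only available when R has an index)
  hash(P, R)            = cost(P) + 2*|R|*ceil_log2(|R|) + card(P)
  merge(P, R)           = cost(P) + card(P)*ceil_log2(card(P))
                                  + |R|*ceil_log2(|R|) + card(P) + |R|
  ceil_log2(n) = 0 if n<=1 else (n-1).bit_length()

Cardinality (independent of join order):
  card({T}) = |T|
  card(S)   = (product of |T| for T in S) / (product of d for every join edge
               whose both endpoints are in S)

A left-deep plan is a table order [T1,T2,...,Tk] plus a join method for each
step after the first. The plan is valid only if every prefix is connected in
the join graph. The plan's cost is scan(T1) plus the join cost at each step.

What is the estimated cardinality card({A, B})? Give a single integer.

3000

Tables in S: A(200), B(300)
Edges inside S: A-B(d=20)
numerator = 200 * 300 = 60000
denominator = 20 = 20
card(S) = 60000 / 20 = 3000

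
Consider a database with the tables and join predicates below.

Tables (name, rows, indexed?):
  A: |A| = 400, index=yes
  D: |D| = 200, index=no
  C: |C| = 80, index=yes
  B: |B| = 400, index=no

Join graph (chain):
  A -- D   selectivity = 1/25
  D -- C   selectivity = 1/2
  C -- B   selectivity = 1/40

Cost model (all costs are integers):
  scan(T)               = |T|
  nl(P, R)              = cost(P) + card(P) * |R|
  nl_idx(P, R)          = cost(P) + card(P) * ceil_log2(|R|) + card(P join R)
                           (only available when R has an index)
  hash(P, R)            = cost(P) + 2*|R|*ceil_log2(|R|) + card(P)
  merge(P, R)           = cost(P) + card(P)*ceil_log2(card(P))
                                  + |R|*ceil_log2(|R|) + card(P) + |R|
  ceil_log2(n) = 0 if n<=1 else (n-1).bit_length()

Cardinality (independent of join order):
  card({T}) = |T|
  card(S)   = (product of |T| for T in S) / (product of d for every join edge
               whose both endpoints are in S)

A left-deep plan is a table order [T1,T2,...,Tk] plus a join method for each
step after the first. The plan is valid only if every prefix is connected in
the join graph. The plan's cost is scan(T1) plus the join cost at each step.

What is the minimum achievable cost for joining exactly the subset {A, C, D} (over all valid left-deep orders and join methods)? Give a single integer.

Selinger DP over subsets of {A,C,D}:
  {A}: scan cost=400, card=400
  {D}: scan cost=200, card=200
  {C}: scan cost=80, card=80
  {AD}: card=3200; try (D,hash)→4000, (A,nl_idx)→5200, (A,merge)→6000, (D,merge)→6200, (A,hash)→7600, (A,nl)→80200 …(+1); best=4000 via (D,hash)
  {CD}: card=8000; try (C,hash)→1520, (D,merge)→2520, (C,merge)→2640, (D,hash)→3360, (C,nl_idx)→9600, (D,nl)→16080 …(+1); best=1520 via (C,hash)
  {ACD}: card=128000; try (C,hash)→8320, (A,hash)→16720, (C,merge)→46240, (A,merge)→117520, (C,nl_idx)→154400, (A,nl_idx)→201520 …(+2); best=8320 via (C,hash)

8320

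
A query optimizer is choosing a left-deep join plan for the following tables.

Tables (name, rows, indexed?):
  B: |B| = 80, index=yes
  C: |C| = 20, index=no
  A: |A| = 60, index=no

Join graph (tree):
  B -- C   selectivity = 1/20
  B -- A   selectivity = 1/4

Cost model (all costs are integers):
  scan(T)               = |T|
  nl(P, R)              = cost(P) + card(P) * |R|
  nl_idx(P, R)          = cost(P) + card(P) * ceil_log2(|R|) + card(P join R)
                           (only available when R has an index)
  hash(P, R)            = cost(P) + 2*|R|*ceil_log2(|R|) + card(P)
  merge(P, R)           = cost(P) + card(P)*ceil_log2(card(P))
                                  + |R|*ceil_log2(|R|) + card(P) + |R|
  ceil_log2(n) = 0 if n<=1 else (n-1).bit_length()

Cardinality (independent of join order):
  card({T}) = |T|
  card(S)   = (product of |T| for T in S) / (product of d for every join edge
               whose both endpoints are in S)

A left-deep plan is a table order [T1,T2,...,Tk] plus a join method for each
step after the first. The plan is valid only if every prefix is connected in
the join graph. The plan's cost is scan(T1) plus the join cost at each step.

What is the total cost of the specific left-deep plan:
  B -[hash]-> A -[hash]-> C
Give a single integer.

step 1: scan B: cost=80, card=80
step 2: join A via hash
    card(P join A) = 80*60/(4) = 1200
    cost = 80 + 2*60*6 + 80 = 880
step 3: join C via hash
    card(P join C) = 1200*20/(20) = 1200
    cost = 880 + 2*20*5 + 1200 = 2280

2280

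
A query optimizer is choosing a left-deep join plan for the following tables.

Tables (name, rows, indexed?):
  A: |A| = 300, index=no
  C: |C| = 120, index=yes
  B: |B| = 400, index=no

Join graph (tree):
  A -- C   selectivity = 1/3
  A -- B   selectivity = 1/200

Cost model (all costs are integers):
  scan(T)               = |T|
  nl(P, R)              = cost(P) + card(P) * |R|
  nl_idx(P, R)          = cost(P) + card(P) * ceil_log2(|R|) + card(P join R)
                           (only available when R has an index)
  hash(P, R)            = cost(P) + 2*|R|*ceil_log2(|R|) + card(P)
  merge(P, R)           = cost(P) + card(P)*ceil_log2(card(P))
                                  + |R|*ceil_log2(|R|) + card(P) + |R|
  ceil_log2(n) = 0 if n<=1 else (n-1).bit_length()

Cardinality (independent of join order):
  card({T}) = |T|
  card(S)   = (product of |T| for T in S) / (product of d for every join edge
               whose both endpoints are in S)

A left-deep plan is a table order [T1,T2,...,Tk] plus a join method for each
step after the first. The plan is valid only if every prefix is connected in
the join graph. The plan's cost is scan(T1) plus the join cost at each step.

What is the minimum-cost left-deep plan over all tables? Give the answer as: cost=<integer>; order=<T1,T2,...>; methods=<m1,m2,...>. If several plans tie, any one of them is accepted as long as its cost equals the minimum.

cost=8480; order=B,A,C; methods=hash,hash

Selinger DP (subsets sized 1..n):
  {A}: scan cost=300, card=300
  {C}: scan cost=120, card=120
  {B}: scan cost=400, card=400
  {AC}: card=12000; try (C,hash)→2280, (A,merge)→4080, (C,merge)→4260, (A,hash)→5640, (C,nl_idx)→14400, (A,nl)→36120 …(+1); best=2280 via (C,hash)
  {AB}: card=600; try (A,hash)→6200, (B,merge)→7300, (A,merge)→7400, (B,hash)→7800, (B,nl)→120300, (A,nl)→120400; best=6200 via (A,hash)
  {ABC}: card=24000; try (C,hash)→8480, (C,merge)→13760, (B,hash)→21480, (C,nl_idx)→34400, (C,nl)→78200, (B,merge)→186280 …(+1); best=8480 via (C,hash)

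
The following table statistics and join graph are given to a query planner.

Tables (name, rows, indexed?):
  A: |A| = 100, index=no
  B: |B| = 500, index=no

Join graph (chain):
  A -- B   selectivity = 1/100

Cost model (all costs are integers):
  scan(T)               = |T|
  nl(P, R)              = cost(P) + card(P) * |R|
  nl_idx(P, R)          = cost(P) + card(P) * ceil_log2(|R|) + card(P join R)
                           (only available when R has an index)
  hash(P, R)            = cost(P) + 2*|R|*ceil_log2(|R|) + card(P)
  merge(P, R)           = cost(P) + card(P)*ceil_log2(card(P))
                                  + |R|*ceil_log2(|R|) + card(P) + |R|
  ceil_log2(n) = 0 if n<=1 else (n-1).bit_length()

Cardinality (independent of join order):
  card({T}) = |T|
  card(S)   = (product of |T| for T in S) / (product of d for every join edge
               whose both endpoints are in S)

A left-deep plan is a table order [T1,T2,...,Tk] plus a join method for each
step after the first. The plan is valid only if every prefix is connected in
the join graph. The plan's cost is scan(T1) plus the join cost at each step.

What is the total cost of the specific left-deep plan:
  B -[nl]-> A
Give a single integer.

step 1: scan B: cost=500, card=500
step 2: join A via nl
    card(P join A) = 500*100/(100) = 500
    cost = 500 + 500*100 = 50500

50500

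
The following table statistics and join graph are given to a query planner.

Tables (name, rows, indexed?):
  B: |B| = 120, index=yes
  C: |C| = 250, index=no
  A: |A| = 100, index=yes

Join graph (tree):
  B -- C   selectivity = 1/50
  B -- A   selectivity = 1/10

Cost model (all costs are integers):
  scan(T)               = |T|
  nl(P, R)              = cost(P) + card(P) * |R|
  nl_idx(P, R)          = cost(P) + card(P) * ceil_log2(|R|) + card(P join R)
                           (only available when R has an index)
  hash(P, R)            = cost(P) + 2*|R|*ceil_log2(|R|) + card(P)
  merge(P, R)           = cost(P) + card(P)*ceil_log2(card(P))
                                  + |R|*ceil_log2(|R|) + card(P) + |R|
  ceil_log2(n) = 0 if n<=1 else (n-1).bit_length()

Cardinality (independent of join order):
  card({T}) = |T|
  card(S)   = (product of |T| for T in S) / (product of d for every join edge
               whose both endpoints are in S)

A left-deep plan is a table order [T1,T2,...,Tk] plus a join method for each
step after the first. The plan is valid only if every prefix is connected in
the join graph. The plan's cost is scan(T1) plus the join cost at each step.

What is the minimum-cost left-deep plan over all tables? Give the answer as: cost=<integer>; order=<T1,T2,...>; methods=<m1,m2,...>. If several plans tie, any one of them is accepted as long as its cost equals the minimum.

Selinger DP (subsets sized 1..n):
  {B}: scan cost=120, card=120
  {C}: scan cost=250, card=250
  {A}: scan cost=100, card=100
  {BC}: card=600; try (B,hash)→2180, (B,nl_idx)→2600, (C,merge)→3330, (B,merge)→3460, (C,hash)→4240, (C,nl)→30120 …(+1); best=2180 via (B,hash)
  {AB}: card=1200; try (A,hash)→1640, (B,merge)→1860, (B,hash)→1880, (A,merge)→1880, (B,nl_idx)→2000, (A,nl_idx)→2160 …(+2); best=1640 via (A,hash)
  {ABC}: card=6000; try (A,hash)→4180, (C,hash)→6840, (A,merge)→9580, (A,nl_idx)→12380, (C,merge)→18290, (A,nl)→62180 …(+1); best=4180 via (A,hash)

cost=4180; order=C,B,A; methods=hash,hash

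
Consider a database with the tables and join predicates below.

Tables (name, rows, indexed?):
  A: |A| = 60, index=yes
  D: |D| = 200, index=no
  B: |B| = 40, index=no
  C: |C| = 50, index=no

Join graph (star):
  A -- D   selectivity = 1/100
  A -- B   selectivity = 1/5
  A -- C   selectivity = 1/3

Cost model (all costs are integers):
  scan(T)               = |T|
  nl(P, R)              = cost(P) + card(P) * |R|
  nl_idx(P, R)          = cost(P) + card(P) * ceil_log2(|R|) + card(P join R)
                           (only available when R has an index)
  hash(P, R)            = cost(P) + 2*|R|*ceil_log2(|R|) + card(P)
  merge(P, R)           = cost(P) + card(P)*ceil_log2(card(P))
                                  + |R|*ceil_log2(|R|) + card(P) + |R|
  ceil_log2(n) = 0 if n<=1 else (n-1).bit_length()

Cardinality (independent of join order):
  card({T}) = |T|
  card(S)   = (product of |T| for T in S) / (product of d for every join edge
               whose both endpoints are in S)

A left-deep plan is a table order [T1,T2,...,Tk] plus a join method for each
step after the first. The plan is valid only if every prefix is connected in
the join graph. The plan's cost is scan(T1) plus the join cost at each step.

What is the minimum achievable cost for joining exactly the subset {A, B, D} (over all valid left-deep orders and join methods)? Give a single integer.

Selinger DP over subsets of {A,B,D}:
  {A}: scan cost=60, card=60
  {D}: scan cost=200, card=200
  {B}: scan cost=40, card=40
  {AD}: card=120; try (A,hash)→1120, (A,nl_idx)→1520, (D,merge)→2280, (A,merge)→2420, (D,hash)→3320, (D,nl)→12060 …(+1); best=1120 via (A,hash)
  {AB}: card=480; try (B,hash)→600, (A,merge)→740, (B,merge)→760, (A,nl_idx)→760, (A,hash)→800, (A,nl)→2440 …(+1); best=600 via (B,hash)
  {ABD}: card=960; try (B,hash)→1720, (B,merge)→2360, (D,hash)→4280, (B,nl)→5920, (D,merge)→7200, (D,nl)→96600; best=1720 via (B,hash)

1720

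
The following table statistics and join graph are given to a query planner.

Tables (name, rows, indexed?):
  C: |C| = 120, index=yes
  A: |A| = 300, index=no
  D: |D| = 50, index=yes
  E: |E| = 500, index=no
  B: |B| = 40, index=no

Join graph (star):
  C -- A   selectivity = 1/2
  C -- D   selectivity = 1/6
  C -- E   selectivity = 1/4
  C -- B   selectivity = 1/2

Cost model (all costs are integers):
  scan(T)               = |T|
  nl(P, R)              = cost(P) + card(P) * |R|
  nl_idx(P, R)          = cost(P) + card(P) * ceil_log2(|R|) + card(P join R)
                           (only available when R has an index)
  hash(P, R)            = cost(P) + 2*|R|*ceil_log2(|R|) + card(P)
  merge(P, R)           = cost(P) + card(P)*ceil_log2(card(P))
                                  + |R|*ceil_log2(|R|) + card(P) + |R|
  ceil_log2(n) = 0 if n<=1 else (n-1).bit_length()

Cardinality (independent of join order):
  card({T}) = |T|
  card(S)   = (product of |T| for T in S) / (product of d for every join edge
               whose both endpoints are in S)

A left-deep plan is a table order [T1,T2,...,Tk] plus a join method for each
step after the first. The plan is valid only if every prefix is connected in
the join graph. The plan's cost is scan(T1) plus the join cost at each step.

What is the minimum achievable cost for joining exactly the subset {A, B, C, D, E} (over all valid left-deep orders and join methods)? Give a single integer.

2536720

Selinger DP over subsets of {A,B,C,D,E}:
  {C}: scan cost=120, card=120
  {A}: scan cost=300, card=300
  {D}: scan cost=50, card=50
  {E}: scan cost=500, card=500
  {B}: scan cost=40, card=40
  {AC}: card=18000; try (C,hash)→2280, (A,merge)→4080, (C,merge)→4260, (A,hash)→5640, (C,nl_idx)→20400, (A,nl)→36120 …(+1); best=2280 via (C,hash)
  {CD}: card=1000; try (D,hash)→840, (C,merge)→1360, (C,nl_idx)→1400, (D,merge)→1430, (C,hash)→1780, (D,nl_idx)→1840 …(+2); best=840 via (D,hash)
  {CE}: card=15000; try (C,hash)→2680, (E,merge)→6080, (C,merge)→6460, (E,hash)→9240, (C,nl_idx)→19000, (E,nl)→60120 …(+1); best=2680 via (C,hash)
  {BC}: card=2400; try (B,hash)→720, (C,merge)→1280, (B,merge)→1360, (C,hash)→1760, (C,nl_idx)→2720, (C,nl)→4840 …(+1); best=720 via (B,hash)
  {ACD}: card=150000; try (A,hash)→7240, (A,merge)→14840, (D,hash)→20880, (D,nl_idx)→260280, (D,merge)→290630, (A,nl)→300840 …(+1); best=7240 via (A,hash)
  {ACE}: card=2250000; try (A,hash)→23080, (E,hash)→29280, (A,merge)→230680, (E,merge)→295280, (A,nl)→4502680, (E,nl)→9002280; best=23080 via (A,hash)
  {ABC}: card=360000; try (A,hash)→8520, (B,hash)→20760, (A,merge)→34920, (B,merge)→290560, (A,nl)→720720, (B,nl)→722280; best=8520 via (A,hash)
  {CDE}: card=125000; try (E,hash)→10840, (E,merge)→16840, (D,hash)→18280, (D,nl_idx)→217680, (D,merge)→228030, (E,nl)→500840 …(+1); best=10840 via (E,hash)
  {BCD}: card=20000; try (B,hash)→2320, (D,hash)→3720, (B,merge)→12120, (D,merge)→32270, (D,nl_idx)→35120, (B,nl)→40840 …(+1); best=2320 via (B,hash)
  {BCE}: card=300000; try (E,hash)→12120, (B,hash)→18160, (E,merge)→36920, (B,merge)→227960, (B,nl)→602680, (E,nl)→1200720; best=12120 via (E,hash)
  {ACDE}: card=18750000; try (A,hash)→141240, (E,hash)→166240, (A,merge)→2263840, (D,hash)→2273680, (E,merge)→2862240, (D,nl_idx)→32273080 …(+4); best=141240 via (A,hash)
  {ABCD}: card=3000000; try (A,hash)→27720, (B,hash)→157720, (A,merge)→325320, (D,hash)→369120, (B,merge)→2857520, (D,nl_idx)→5168520 …(+4); best=27720 via (A,hash)
  {ABCE}: card=45000000; try (A,hash)→317520, (E,hash)→377520, (B,hash)→2273560, (A,merge)→6015120, (E,merge)→7213520, (B,merge)→51773360 …(+3); best=317520 via (A,hash)
  {BCDE}: card=2500000; try (E,hash)→31320, (B,hash)→136320, (D,hash)→312720, (E,merge)→327320, (B,merge)→2261120, (D,nl_idx)→4312120 …(+4); best=31320 via (E,hash)
  {ABCDE}: card=375000000; try (A,hash)→2536720, (E,hash)→3036720, (B,hash)→18891720, (D,hash)→45318120, (A,merge)→57534320, (E,merge)→69032720 …(+7); best=2536720 via (A,hash)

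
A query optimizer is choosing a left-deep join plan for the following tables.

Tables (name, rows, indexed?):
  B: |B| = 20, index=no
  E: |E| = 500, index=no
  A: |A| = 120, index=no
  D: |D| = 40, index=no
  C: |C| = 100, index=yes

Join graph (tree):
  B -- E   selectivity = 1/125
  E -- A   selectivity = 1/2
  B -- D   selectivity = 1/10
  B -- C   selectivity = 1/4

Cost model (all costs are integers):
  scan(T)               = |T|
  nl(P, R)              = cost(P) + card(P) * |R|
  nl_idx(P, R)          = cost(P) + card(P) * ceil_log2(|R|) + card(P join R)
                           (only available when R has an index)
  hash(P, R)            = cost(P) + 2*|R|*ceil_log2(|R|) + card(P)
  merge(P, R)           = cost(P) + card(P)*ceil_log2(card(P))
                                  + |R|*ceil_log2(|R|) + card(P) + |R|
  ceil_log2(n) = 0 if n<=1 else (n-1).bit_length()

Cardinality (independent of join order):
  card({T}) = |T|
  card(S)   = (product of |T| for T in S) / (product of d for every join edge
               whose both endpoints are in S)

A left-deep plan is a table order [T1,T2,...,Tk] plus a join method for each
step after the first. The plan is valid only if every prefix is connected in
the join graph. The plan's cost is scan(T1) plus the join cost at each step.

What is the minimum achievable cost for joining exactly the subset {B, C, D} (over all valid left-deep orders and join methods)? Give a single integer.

1380

Selinger DP over subsets of {B,C,D}:
  {B}: scan cost=20, card=20
  {D}: scan cost=40, card=40
  {C}: scan cost=100, card=100
  {BD}: card=80; try (B,hash)→280, (D,merge)→420, (B,merge)→440, (D,hash)→520, (D,nl)→820, (B,nl)→840; best=280 via (B,hash)
  {BC}: card=500; try (B,hash)→400, (C,nl_idx)→660, (C,merge)→940, (B,merge)→1020, (C,hash)→1440, (C,nl)→2020 …(+1); best=400 via (B,hash)
  {BCD}: card=2000; try (D,hash)→1380, (C,merge)→1720, (C,hash)→1760, (C,nl_idx)→2840, (D,merge)→5680, (C,nl)→8280 …(+1); best=1380 via (D,hash)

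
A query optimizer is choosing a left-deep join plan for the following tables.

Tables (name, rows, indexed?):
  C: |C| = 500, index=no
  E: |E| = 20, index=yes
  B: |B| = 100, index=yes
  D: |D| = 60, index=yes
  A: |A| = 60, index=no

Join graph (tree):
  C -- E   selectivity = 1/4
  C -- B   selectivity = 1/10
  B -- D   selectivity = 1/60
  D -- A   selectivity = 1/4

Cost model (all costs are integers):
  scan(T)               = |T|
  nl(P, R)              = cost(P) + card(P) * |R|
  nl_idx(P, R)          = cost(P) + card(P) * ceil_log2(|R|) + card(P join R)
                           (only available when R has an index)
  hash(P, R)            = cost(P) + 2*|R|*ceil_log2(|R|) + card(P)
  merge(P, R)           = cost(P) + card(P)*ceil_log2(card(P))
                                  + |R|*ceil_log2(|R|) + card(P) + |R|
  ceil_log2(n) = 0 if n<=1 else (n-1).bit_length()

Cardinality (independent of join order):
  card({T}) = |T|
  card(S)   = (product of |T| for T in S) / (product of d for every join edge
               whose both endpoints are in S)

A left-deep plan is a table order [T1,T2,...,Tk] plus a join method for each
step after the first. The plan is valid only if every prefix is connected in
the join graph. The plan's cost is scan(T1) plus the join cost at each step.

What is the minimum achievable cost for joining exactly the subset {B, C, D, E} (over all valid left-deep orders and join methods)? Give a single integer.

Selinger DP over subsets of {B,C,D,E}:
  {C}: scan cost=500, card=500
  {E}: scan cost=20, card=20
  {B}: scan cost=100, card=100
  {D}: scan cost=60, card=60
  {CE}: card=2500; try (E,hash)→1200, (C,merge)→5140, (E,nl_idx)→5500, (E,merge)→5620, (C,hash)→9040, (C,nl)→10020 …(+1); best=1200 via (E,hash)
  {BC}: card=5000; try (B,hash)→2400, (C,merge)→5900, (B,merge)→6300, (B,nl_idx)→9000, (C,hash)→9200, (C,nl)→50100 …(+1); best=2400 via (B,hash)
  {BD}: card=100; try (B,nl_idx)→580, (D,nl_idx)→800, (D,hash)→920, (B,merge)→1280, (D,merge)→1320, (B,hash)→1520 …(+2); best=580 via (B,nl_idx)
  {BCE}: card=25000; try (B,hash)→5100, (E,hash)→7600, (B,merge)→34500, (B,nl_idx)→43700, (E,nl_idx)→52400, (E,merge)→72520 …(+2); best=5100 via (B,hash)
  {BCD}: card=5000; try (C,merge)→6380, (D,hash)→8120, (C,hash)→9680, (D,nl_idx)→37400, (C,nl)→50580, (D,merge)→72820 …(+1); best=6380 via (C,merge)
  {BCDE}: card=25000; try (E,hash)→11580, (D,hash)→30820, (E,nl_idx)→56380, (E,merge)→76500, (E,nl)→106380, (D,nl_idx)→180100 …(+2); best=11580 via (E,hash)

11580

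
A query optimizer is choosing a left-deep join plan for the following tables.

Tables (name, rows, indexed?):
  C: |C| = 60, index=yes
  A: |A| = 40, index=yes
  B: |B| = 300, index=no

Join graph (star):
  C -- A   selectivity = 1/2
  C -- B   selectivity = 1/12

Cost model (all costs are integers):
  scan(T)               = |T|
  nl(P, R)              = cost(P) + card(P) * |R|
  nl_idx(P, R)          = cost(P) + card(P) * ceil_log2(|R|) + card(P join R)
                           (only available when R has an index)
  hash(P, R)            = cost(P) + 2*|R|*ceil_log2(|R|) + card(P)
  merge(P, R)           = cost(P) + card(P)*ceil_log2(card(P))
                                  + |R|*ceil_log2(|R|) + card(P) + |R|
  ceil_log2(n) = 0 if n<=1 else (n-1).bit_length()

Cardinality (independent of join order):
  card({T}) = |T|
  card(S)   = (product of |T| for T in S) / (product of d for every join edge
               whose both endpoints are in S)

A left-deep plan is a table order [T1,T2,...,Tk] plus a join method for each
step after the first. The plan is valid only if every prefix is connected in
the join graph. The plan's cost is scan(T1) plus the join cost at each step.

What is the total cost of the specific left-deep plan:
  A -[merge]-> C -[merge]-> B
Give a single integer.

18140

step 1: scan A: cost=40, card=40
step 2: join C via merge
    card(P join C) = 40*60/(2) = 1200
    cost = 40 + 40*6 + 60*6 + 40 + 60 = 740
step 3: join B via merge
    card(P join B) = 1200*300/(12) = 30000
    cost = 740 + 1200*11 + 300*9 + 1200 + 300 = 18140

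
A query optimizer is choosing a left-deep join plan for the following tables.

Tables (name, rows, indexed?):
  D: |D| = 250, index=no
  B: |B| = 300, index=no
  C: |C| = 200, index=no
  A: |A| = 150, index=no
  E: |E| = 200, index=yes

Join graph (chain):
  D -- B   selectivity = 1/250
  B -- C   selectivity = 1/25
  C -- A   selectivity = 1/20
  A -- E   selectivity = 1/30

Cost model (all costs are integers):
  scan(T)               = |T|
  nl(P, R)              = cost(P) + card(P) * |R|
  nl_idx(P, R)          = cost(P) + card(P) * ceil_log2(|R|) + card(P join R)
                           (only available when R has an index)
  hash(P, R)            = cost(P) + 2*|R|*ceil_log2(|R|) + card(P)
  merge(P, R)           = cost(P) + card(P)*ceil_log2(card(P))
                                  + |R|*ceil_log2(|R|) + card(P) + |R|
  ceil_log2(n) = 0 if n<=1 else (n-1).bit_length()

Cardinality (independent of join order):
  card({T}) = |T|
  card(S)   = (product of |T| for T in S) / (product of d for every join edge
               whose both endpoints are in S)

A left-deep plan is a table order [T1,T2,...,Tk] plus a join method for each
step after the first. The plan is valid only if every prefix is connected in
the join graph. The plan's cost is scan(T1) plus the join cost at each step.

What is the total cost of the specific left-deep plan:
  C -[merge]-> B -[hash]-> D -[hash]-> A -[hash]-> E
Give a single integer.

step 1: scan C: cost=200, card=200
step 2: join B via merge
    card(P join B) = 200*300/(25) = 2400
    cost = 200 + 200*8 + 300*9 + 200 + 300 = 5000
step 3: join D via hash
    card(P join D) = 2400*250/(250) = 2400
    cost = 5000 + 2*250*8 + 2400 = 11400
step 4: join A via hash
    card(P join A) = 2400*150/(20) = 18000
    cost = 11400 + 2*150*8 + 2400 = 16200
step 5: join E via hash
    card(P join E) = 18000*200/(30) = 120000
    cost = 16200 + 2*200*8 + 18000 = 37400

37400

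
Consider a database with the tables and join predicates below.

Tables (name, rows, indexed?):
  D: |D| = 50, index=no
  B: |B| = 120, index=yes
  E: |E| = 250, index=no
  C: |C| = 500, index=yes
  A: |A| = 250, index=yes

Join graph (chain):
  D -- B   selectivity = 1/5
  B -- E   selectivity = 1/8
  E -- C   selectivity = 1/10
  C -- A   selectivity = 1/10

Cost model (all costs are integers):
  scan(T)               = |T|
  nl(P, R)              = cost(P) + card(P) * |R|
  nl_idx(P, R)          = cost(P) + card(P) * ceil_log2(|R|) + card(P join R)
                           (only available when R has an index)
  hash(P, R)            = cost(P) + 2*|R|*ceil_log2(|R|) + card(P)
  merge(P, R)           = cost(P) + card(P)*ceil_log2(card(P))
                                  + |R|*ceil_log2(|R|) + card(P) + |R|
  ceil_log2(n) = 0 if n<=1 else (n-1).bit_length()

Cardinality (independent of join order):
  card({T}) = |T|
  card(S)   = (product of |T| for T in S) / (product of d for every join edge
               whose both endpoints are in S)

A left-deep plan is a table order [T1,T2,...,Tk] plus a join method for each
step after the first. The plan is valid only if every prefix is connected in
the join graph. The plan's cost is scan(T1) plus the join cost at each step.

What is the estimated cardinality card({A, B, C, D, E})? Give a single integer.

46875000

Tables in S: A(250), B(120), C(500), D(50), E(250)
Edges inside S: D-B(d=5), B-E(d=8), E-C(d=10), C-A(d=10)
numerator = 250 * 120 * 500 * 50 * 250 = 187500000000
denominator = 5 * 8 * 10 * 10 = 4000
card(S) = 187500000000 / 4000 = 46875000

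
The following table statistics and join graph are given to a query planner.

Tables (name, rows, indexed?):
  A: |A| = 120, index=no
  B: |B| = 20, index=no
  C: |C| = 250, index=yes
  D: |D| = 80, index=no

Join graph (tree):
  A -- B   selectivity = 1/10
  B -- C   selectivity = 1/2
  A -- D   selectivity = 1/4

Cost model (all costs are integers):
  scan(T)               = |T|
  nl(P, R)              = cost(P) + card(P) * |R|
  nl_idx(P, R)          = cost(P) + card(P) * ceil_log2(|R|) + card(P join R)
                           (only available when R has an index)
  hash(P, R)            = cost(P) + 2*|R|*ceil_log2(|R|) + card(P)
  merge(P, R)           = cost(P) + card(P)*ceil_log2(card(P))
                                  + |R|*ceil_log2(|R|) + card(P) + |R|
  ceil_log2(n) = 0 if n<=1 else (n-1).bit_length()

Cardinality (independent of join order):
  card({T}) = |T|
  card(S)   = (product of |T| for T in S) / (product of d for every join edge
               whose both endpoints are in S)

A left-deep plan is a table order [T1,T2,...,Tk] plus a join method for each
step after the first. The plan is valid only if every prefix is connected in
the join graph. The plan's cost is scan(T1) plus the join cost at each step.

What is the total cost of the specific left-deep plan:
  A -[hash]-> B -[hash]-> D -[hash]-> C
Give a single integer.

10600

step 1: scan A: cost=120, card=120
step 2: join B via hash
    card(P join B) = 120*20/(10) = 240
    cost = 120 + 2*20*5 + 120 = 440
step 3: join D via hash
    card(P join D) = 240*80/(4) = 4800
    cost = 440 + 2*80*7 + 240 = 1800
step 4: join C via hash
    card(P join C) = 4800*250/(2) = 600000
    cost = 1800 + 2*250*8 + 4800 = 10600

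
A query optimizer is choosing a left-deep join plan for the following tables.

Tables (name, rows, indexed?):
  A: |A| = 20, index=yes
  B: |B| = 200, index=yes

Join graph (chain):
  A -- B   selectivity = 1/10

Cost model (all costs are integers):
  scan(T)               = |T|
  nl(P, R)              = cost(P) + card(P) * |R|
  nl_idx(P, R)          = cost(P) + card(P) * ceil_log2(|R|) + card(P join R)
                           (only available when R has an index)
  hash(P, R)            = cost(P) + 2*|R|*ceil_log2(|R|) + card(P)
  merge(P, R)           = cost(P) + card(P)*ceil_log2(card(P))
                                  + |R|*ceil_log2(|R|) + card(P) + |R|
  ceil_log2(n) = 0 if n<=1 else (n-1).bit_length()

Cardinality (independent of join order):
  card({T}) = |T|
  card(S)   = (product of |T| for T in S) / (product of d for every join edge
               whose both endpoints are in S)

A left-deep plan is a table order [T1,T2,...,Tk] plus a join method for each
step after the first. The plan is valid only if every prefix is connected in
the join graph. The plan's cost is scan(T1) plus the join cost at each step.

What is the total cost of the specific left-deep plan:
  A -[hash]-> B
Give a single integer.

3240

step 1: scan A: cost=20, card=20
step 2: join B via hash
    card(P join B) = 20*200/(10) = 400
    cost = 20 + 2*200*8 + 20 = 3240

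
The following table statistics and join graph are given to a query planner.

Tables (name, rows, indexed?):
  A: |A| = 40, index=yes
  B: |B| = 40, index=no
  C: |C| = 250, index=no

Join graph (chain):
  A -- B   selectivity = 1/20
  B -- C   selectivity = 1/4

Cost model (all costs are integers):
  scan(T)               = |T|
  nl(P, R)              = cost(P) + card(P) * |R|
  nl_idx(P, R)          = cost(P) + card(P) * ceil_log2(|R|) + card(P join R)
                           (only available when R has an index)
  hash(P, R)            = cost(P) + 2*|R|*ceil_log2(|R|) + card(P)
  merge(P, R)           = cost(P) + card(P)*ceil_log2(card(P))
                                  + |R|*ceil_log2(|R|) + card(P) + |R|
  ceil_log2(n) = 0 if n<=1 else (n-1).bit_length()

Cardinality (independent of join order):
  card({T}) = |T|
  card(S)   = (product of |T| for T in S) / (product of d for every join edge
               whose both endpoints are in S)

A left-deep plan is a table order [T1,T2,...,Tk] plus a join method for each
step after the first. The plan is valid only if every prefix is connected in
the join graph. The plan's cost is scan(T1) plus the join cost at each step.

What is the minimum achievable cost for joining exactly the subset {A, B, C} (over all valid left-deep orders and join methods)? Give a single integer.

3250

Selinger DP over subsets of {A,B,C}:
  {A}: scan cost=40, card=40
  {B}: scan cost=40, card=40
  {C}: scan cost=250, card=250
  {AB}: card=80; try (A,nl_idx)→360, (B,hash)→560, (A,hash)→560, (B,merge)→600, (A,merge)→600, (B,nl)→1640 …(+1); best=360 via (A,nl_idx)
  {BC}: card=2500; try (B,hash)→980, (C,merge)→2570, (B,merge)→2780, (C,hash)→4080, (C,nl)→10040, (B,nl)→10250; best=980 via (B,hash)
  {ABC}: card=5000; try (C,merge)→3250, (A,hash)→3960, (C,hash)→4440, (C,nl)→20360, (A,nl_idx)→20980, (A,merge)→33760 …(+1); best=3250 via (C,merge)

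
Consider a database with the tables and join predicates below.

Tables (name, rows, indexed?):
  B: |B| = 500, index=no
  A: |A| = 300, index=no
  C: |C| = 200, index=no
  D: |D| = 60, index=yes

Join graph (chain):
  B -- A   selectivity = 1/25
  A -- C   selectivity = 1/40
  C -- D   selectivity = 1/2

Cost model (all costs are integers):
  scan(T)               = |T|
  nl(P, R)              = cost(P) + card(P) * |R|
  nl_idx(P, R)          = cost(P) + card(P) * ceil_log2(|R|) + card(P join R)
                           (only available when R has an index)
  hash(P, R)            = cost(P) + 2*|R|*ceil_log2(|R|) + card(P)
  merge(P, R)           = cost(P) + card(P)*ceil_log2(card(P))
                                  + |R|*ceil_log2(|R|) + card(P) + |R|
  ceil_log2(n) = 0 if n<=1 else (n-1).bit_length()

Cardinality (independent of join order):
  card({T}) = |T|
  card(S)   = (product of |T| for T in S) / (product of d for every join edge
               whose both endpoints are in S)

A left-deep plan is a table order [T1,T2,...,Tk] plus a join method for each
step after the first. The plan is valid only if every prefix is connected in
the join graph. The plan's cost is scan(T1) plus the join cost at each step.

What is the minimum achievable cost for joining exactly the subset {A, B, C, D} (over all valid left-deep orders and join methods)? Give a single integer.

Selinger DP over subsets of {A,B,C,D}:
  {B}: scan cost=500, card=500
  {A}: scan cost=300, card=300
  {C}: scan cost=200, card=200
  {D}: scan cost=60, card=60
  {AB}: card=6000; try (A,hash)→6400, (B,merge)→8300, (A,merge)→8500, (B,hash)→9600, (B,nl)→150300, (A,nl)→150500; best=6400 via (A,hash)
  {AC}: card=1500; try (C,hash)→3800, (A,merge)→5000, (C,merge)→5100, (A,hash)→5800, (A,nl)→60200, (C,nl)→60300; best=3800 via (C,hash)
  {CD}: card=6000; try (D,hash)→1120, (C,merge)→2280, (D,merge)→2420, (C,hash)→3320, (D,nl_idx)→7400, (C,nl)→12060 …(+1); best=1120 via (D,hash)
  {ABC}: card=30000; try (B,hash)→14300, (C,hash)→15600, (B,merge)→26800, (C,merge)→92200, (B,nl)→753800, (C,nl)→1206400; best=14300 via (B,hash)
  {ACD}: card=45000; try (D,hash)→6020, (A,hash)→12520, (D,merge)→22220, (D,nl_idx)→57800, (A,merge)→88120, (D,nl)→93800 …(+1); best=6020 via (D,hash)
  {ABCD}: card=900000; try (D,hash)→45020, (B,hash)→60020, (D,merge)→494720, (B,merge)→776020, (D,nl_idx)→1094300, (D,nl)→1814300 …(+1); best=45020 via (D,hash)

45020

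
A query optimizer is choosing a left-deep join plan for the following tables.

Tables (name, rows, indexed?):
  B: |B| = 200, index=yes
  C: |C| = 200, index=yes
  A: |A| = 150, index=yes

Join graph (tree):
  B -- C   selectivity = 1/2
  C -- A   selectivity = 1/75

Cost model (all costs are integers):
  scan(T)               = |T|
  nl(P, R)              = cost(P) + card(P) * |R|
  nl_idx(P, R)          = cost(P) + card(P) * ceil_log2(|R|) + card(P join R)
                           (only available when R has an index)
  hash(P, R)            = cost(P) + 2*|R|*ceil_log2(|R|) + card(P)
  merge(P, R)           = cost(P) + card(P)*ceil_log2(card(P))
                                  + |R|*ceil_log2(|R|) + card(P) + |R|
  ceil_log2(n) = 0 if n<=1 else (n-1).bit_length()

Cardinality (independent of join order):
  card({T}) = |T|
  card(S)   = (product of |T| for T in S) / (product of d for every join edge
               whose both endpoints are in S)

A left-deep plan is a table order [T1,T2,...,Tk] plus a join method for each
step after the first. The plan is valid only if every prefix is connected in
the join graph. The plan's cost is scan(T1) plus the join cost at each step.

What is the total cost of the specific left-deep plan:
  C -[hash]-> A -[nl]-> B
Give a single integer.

82800

step 1: scan C: cost=200, card=200
step 2: join A via hash
    card(P join A) = 200*150/(75) = 400
    cost = 200 + 2*150*8 + 200 = 2800
step 3: join B via nl
    card(P join B) = 400*200/(2) = 40000
    cost = 2800 + 400*200 = 82800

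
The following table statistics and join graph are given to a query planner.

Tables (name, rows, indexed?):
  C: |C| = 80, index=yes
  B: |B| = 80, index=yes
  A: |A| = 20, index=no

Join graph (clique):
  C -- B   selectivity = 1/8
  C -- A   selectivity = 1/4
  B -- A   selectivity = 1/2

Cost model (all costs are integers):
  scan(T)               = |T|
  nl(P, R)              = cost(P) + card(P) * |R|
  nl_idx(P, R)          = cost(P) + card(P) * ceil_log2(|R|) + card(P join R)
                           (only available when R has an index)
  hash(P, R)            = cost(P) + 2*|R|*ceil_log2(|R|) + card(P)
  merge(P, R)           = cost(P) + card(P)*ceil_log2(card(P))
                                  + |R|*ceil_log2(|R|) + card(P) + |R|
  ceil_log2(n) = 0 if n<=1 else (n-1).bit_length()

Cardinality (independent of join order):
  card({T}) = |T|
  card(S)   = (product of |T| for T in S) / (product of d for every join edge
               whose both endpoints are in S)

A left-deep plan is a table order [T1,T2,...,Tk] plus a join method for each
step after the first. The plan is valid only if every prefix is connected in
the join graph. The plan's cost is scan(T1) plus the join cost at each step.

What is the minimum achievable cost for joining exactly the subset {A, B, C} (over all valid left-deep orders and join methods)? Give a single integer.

1880

Selinger DP over subsets of {A,B,C}:
  {C}: scan cost=80, card=80
  {B}: scan cost=80, card=80
  {A}: scan cost=20, card=20
  {BC}: card=800; try (C,hash)→1280, (B,hash)→1280, (C,merge)→1360, (B,merge)→1360, (C,nl_idx)→1440, (B,nl_idx)→1440 …(+2); best=1280 via (C,hash)
  {AC}: card=400; try (A,hash)→360, (C,nl_idx)→560, (C,merge)→780, (A,merge)→840, (C,hash)→1160, (C,nl)→1620 …(+1); best=360 via (A,hash)
  {AB}: card=800; try (A,hash)→360, (B,merge)→780, (A,merge)→840, (B,nl_idx)→960, (B,hash)→1160, (B,nl)→1620 …(+1); best=360 via (A,hash)
  {ABC}: card=2000; try (B,hash)→1880, (C,hash)→2280, (A,hash)→2280, (B,merge)→5000, (B,nl_idx)→5160, (C,nl_idx)→7960 …(+5); best=1880 via (B,hash)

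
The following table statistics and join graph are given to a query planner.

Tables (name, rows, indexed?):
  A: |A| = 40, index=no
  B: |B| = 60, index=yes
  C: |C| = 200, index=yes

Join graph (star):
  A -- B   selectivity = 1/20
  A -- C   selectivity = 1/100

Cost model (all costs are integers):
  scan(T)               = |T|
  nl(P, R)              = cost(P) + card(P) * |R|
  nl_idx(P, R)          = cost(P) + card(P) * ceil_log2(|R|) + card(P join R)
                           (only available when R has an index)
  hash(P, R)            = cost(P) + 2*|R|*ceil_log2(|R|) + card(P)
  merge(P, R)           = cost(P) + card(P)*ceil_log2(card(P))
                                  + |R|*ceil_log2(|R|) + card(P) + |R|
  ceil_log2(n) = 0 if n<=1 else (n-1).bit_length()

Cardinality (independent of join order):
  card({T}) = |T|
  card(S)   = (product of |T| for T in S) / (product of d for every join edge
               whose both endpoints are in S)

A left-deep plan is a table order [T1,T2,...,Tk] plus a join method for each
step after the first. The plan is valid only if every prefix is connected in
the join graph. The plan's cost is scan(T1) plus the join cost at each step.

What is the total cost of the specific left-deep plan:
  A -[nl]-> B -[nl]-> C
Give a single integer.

26440

step 1: scan A: cost=40, card=40
step 2: join B via nl
    card(P join B) = 40*60/(20) = 120
    cost = 40 + 40*60 = 2440
step 3: join C via nl
    card(P join C) = 120*200/(100) = 240
    cost = 2440 + 120*200 = 26440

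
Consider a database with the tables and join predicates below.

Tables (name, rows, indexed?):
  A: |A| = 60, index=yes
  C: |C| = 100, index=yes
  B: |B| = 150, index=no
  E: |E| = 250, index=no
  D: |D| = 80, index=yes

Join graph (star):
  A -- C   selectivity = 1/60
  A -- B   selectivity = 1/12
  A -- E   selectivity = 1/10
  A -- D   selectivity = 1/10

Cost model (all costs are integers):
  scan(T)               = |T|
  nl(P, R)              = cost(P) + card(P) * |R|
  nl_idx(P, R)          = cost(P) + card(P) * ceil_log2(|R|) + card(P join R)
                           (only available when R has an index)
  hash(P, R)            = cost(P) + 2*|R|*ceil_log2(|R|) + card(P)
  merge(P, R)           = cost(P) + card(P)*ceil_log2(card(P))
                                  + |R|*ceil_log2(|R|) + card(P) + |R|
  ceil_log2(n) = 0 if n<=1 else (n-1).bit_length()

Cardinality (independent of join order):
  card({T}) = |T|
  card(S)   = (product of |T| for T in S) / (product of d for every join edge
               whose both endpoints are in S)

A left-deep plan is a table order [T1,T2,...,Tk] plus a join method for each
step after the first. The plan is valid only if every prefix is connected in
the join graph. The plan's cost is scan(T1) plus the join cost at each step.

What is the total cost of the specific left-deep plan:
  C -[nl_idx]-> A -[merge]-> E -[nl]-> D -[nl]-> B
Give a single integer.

step 1: scan C: cost=100, card=100
step 2: join A via nl_idx
    card(P join A) = 100*60/(60) = 100
    cost = 100 + 100*6 + 100 = 800
step 3: join E via merge
    card(P join E) = 100*250/(10) = 2500
    cost = 800 + 100*7 + 250*8 + 100 + 250 = 3850
step 4: join D via nl
    card(P join D) = 2500*80/(10) = 20000
    cost = 3850 + 2500*80 = 203850
step 5: join B via nl
    card(P join B) = 20000*150/(12) = 250000
    cost = 203850 + 20000*150 = 3203850

3203850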